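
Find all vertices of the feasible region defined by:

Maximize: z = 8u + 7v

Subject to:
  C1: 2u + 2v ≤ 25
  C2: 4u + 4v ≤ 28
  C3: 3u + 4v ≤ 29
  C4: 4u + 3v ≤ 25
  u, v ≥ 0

(0, 0), (6.25, 0), (4, 3), (0, 7)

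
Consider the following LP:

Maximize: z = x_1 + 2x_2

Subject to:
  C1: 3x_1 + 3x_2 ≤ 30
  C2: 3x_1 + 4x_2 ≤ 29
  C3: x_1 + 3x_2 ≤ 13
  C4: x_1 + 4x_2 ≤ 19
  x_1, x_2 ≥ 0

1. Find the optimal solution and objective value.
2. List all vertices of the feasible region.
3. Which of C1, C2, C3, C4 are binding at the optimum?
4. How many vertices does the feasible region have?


1. x_1 = 7, x_2 = 2, z = 11
2. (0, 0), (9.667, 0), (7, 2), (0, 4.333)
3. C2, C3
4. 4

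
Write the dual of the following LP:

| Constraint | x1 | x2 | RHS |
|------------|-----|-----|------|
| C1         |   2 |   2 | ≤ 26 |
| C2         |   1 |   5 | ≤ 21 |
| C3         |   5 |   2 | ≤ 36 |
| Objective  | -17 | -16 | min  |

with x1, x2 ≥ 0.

Primal min cᵀx s.t. Ax ≤ b, x ≥ 0  →  Dual max −bᵀy s.t. Aᵀy ≥ −c, y ≥ 0.

Maximize: z = -26y1 - 21y2 - 36y3

Subject to:
  2y1 + y2 + 5y3 ≥ 17
  2y1 + 5y2 + 2y3 ≥ 16
  y1, y2, y3 ≥ 0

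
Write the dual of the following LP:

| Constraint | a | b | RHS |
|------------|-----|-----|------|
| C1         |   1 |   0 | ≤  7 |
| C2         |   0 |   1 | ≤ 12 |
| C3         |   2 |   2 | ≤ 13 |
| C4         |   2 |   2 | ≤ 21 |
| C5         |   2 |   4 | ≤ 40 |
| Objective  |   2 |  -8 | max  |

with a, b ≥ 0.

Primal max cᵀx s.t. Ax ≤ b, x ≥ 0  →  Dual min bᵀy s.t. Aᵀy ≥ c, y ≥ 0.

Minimize: z = 7y1 + 12y2 + 13y3 + 21y4 + 40y5

Subject to:
  y1 + 2y3 + 2y4 + 2y5 ≥ 2
  y2 + 2y3 + 2y4 + 4y5 ≥ -8
  y1, y2, y3, y4, y5 ≥ 0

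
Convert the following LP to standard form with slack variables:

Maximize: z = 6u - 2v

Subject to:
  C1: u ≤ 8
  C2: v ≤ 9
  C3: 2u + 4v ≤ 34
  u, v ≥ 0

max z = 6u - 2v

s.t.
  u + s1 = 8
  v + s2 = 9
  2u + 4v + s3 = 34
  u, v, s1, s2, s3 ≥ 0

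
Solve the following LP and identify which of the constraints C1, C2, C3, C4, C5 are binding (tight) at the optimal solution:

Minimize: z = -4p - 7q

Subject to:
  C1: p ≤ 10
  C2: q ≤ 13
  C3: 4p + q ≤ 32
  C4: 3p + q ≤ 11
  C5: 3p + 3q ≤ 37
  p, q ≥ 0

At p = 0, q = 11, compute slack b - a·x for each constraint:
  C1: 10 − 0 = 10  (slack)
  C2: 13 − 11 = 2  (slack)
  C3: 32 − 11 = 21  (slack)
  C4: 11 − 11 = 0  (binding)
  C5: 37 − 33 = 4  (slack)

Optimal: p = 0, q = 11
Binding: C4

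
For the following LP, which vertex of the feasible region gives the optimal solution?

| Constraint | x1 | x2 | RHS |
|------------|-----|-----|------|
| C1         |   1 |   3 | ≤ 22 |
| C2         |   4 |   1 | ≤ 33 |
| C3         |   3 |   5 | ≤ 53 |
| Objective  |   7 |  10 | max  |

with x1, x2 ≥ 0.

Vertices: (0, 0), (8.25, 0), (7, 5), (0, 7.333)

Evaluate the objective at each vertex of the feasible region:
  z(0, 0) = 0
  z(8.25, 0) = 57.75
  z(7, 5) = 99  ←
  z(0, 7.333) = 73.33
The maximum is at x1 = 7, x2 = 5.

(7, 5)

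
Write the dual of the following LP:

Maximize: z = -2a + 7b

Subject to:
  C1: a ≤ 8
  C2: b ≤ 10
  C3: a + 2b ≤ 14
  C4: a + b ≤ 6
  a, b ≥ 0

Primal max cᵀx s.t. Ax ≤ b, x ≥ 0  →  Dual min bᵀy s.t. Aᵀy ≥ c, y ≥ 0.

Minimize: z = 8y1 + 10y2 + 14y3 + 6y4

Subject to:
  y1 + y3 + y4 ≥ -2
  y2 + 2y3 + y4 ≥ 7
  y1, y2, y3, y4 ≥ 0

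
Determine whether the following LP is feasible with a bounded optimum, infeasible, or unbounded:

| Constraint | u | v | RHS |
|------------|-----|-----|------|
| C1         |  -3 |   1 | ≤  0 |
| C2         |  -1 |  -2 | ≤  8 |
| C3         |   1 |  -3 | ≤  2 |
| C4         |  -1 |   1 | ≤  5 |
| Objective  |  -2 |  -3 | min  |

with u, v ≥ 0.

Unbounded (objective can decrease without bound)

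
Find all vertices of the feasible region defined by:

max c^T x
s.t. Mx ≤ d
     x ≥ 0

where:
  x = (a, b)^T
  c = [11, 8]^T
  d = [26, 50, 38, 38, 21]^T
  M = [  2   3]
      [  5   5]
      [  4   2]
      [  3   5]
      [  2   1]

(0, 0), (9.5, 0), (9, 1), (6, 4), (0, 7.6)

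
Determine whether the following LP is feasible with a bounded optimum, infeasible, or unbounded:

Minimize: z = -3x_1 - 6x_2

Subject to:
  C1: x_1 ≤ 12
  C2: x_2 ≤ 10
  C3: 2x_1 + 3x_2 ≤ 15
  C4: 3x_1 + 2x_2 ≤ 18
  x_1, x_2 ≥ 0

Feasible with a bounded optimal solution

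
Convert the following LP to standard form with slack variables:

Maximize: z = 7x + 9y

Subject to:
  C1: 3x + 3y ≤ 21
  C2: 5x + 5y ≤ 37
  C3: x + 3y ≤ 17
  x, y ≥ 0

max z = 7x + 9y

s.t.
  3x + 3y + s1 = 21
  5x + 5y + s2 = 37
  x + 3y + s3 = 17
  x, y, s1, s2, s3 ≥ 0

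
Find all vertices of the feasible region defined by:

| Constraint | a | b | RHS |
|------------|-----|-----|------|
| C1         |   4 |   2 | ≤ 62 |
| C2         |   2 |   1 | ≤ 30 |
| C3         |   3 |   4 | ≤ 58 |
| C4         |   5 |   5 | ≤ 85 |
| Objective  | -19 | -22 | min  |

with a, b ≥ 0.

(0, 0), (15, 0), (13, 4), (10, 7), (0, 14.5)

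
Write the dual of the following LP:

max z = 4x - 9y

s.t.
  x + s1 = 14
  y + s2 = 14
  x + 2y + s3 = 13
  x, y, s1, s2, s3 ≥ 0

Primal max cᵀx s.t. Ax ≤ b, x ≥ 0  →  Dual min bᵀy s.t. Aᵀy ≥ c, y ≥ 0.

Minimize: z = 14y1 + 14y2 + 13y3

Subject to:
  y1 + y3 ≥ 4
  y2 + 2y3 ≥ -9
  y1, y2, y3 ≥ 0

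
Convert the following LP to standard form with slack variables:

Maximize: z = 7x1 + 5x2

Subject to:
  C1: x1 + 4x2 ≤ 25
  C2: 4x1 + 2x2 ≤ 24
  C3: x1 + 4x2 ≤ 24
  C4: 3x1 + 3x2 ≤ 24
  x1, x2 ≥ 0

max z = 7x1 + 5x2

s.t.
  x1 + 4x2 + s1 = 25
  4x1 + 2x2 + s2 = 24
  x1 + 4x2 + s3 = 24
  3x1 + 3x2 + s4 = 24
  x1, x2, s1, s2, s3, s4 ≥ 0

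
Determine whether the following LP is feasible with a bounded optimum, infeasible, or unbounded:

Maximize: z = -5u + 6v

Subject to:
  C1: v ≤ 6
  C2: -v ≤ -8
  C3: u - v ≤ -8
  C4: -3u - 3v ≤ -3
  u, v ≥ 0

Infeasible (no feasible solution exists)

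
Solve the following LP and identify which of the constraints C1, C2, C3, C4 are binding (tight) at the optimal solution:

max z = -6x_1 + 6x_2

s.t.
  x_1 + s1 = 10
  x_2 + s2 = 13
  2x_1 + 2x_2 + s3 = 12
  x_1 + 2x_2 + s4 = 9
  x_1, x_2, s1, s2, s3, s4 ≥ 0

At x_1 = 0, x_2 = 4.5, compute slack b - a·x for each constraint:
  C1: 10 − 0 = 10  (slack)
  C2: 13 − 4.5 = 8.5  (slack)
  C3: 12 − 9 = 3  (slack)
  C4: 9 − 9 = 0  (binding)

Optimal: x_1 = 0, x_2 = 4.5
Binding: C4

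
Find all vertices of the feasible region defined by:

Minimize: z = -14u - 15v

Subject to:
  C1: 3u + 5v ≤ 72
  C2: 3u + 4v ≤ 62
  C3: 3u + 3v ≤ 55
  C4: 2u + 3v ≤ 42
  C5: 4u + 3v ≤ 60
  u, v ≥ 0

(0, 0), (15, 0), (9, 8), (0, 14)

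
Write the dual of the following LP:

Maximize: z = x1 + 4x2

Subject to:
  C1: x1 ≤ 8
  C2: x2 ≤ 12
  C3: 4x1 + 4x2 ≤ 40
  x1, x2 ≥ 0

Primal max cᵀx s.t. Ax ≤ b, x ≥ 0  →  Dual min bᵀy s.t. Aᵀy ≥ c, y ≥ 0.

Minimize: z = 8y1 + 12y2 + 40y3

Subject to:
  y1 + 4y3 ≥ 1
  y2 + 4y3 ≥ 4
  y1, y2, y3 ≥ 0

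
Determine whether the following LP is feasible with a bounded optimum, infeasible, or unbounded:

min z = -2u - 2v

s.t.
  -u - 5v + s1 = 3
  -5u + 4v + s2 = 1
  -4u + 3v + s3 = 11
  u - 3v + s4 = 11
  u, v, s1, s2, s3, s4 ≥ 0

Unbounded (objective can decrease without bound)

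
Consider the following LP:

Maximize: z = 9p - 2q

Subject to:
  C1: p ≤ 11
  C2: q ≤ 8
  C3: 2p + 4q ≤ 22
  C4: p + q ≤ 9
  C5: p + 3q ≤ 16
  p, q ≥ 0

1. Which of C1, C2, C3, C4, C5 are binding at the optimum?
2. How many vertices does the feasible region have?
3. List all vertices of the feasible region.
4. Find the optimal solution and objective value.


1. C4
2. 5
3. (0, 0), (9, 0), (7, 2), (1, 5), (0, 5.333)
4. p = 9, q = 0, z = 81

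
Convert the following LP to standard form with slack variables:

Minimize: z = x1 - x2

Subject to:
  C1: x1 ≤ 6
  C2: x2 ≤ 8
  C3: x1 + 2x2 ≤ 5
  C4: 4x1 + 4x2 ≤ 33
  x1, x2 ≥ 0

min z = x1 - x2

s.t.
  x1 + s1 = 6
  x2 + s2 = 8
  x1 + 2x2 + s3 = 5
  4x1 + 4x2 + s4 = 33
  x1, x2, s1, s2, s3, s4 ≥ 0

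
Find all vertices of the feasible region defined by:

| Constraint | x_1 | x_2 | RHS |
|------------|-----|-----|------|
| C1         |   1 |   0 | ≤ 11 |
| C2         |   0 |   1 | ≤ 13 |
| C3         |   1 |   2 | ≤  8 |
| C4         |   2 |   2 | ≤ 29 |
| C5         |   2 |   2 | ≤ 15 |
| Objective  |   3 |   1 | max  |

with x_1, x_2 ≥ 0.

(0, 0), (7.5, 0), (7, 0.5), (0, 4)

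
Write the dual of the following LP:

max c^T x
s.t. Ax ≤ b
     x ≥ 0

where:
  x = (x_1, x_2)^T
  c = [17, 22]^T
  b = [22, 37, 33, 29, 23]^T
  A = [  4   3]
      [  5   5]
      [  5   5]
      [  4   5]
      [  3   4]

Primal max cᵀx s.t. Ax ≤ b, x ≥ 0  →  Dual min bᵀy s.t. Aᵀy ≥ c, y ≥ 0.

Minimize: z = 22y1 + 37y2 + 33y3 + 29y4 + 23y5

Subject to:
  4y1 + 5y2 + 5y3 + 4y4 + 3y5 ≥ 17
  3y1 + 5y2 + 5y3 + 5y4 + 4y5 ≥ 22
  y1, y2, y3, y4, y5 ≥ 0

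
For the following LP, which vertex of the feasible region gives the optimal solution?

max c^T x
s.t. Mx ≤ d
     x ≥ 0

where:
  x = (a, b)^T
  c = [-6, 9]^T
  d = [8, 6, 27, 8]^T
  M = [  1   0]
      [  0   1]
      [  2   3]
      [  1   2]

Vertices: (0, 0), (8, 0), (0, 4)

Evaluate the objective at each vertex of the feasible region:
  z(0, 0) = 0
  z(8, 0) = -48
  z(0, 4) = 36  ←
The maximum is at a = 0, b = 4.

(0, 4)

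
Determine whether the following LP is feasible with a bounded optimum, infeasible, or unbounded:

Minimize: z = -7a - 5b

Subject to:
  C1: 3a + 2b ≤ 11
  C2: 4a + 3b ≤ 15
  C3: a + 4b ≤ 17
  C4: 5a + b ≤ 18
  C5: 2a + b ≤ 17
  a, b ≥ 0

Feasible with a bounded optimal solution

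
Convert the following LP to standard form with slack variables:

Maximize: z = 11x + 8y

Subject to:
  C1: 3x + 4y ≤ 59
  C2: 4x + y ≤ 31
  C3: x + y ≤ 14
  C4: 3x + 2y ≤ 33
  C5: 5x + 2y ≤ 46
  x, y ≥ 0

max z = 11x + 8y

s.t.
  3x + 4y + s1 = 59
  4x + y + s2 = 31
  x + y + s3 = 14
  3x + 2y + s4 = 33
  5x + 2y + s5 = 46
  x, y, s1, s2, s3, s4, s5 ≥ 0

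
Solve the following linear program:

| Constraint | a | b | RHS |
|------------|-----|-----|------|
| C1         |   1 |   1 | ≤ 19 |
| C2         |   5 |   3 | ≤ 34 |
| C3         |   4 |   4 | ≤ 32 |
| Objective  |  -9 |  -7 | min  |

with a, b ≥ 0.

Evaluate the objective at each vertex of the feasible region:
  z(0, 0) = 0
  z(6.8, 0) = -61.2
  z(5, 3) = -66  ←
  z(0, 8) = -56
The minimum is at a = 5, b = 3.

a = 5, b = 3, z = -66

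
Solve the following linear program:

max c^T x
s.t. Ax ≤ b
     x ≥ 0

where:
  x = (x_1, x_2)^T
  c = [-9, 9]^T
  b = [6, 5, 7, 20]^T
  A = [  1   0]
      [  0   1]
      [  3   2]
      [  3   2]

Evaluate the objective at each vertex of the feasible region:
  z(0, 0) = 0
  z(2.333, 0) = -21
  z(0, 3.5) = 31.5  ←
The maximum is at x_1 = 0, x_2 = 3.5.

x_1 = 0, x_2 = 3.5, z = 31.5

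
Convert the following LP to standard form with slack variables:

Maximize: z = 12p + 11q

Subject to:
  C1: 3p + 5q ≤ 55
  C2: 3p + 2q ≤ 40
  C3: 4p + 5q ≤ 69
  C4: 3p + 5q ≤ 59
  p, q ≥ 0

max z = 12p + 11q

s.t.
  3p + 5q + s1 = 55
  3p + 2q + s2 = 40
  4p + 5q + s3 = 69
  3p + 5q + s4 = 59
  p, q, s1, s2, s3, s4 ≥ 0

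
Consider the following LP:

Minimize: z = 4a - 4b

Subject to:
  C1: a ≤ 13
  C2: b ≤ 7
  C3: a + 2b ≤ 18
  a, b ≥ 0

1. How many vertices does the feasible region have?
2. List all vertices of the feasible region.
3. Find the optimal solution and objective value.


1. 5
2. (0, 0), (13, 0), (13, 2.5), (4, 7), (0, 7)
3. a = 0, b = 7, z = -28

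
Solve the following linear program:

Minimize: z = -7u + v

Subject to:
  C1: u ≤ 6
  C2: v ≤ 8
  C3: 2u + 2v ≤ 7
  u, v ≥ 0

Evaluate the objective at each vertex of the feasible region:
  z(0, 0) = 0
  z(3.5, 0) = -24.5  ←
  z(0, 3.5) = 3.5
The minimum is at u = 3.5, v = 0.

u = 3.5, v = 0, z = -24.5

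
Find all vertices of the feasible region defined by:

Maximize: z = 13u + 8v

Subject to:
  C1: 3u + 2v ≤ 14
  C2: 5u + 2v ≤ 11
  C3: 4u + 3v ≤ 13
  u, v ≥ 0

(0, 0), (2.2, 0), (1, 3), (0, 4.333)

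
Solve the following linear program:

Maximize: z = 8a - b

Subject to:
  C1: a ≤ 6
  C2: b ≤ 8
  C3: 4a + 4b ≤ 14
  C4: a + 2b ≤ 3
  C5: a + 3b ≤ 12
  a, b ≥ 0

Evaluate the objective at each vertex of the feasible region:
  z(0, 0) = 0
  z(3, 0) = 24  ←
  z(0, 1.5) = -1.5
The maximum is at a = 3, b = 0.

a = 3, b = 0, z = 24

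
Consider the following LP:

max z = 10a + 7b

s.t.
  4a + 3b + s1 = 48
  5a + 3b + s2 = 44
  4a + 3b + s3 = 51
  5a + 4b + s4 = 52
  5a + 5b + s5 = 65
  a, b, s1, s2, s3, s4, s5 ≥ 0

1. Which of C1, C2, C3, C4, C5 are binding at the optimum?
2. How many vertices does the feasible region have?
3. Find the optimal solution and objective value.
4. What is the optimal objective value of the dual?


1. C2, C4
2. 4
3. a = 4, b = 8, z = 96
4. 96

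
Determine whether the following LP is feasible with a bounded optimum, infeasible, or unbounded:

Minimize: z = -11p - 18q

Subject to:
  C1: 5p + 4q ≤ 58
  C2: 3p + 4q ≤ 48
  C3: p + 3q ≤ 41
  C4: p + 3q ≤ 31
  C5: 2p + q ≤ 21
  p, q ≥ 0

Feasible with a bounded optimal solution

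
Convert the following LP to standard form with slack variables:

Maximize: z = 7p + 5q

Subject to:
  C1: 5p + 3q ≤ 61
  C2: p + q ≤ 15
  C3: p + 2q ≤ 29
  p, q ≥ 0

max z = 7p + 5q

s.t.
  5p + 3q + s1 = 61
  p + q + s2 = 15
  p + 2q + s3 = 29
  p, q, s1, s2, s3 ≥ 0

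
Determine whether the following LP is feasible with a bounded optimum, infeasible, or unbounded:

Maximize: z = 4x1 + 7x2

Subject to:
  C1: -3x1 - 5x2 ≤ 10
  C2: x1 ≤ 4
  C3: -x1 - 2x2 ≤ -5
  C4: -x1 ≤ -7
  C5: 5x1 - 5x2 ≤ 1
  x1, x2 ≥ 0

Infeasible (no feasible solution exists)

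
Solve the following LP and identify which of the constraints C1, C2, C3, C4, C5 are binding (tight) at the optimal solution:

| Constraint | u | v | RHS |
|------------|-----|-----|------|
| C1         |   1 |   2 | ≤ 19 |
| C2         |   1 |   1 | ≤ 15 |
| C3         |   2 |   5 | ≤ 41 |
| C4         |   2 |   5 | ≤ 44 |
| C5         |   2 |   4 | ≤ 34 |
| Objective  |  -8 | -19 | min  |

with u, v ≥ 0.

At u = 3, v = 7, compute slack b - a·x for each constraint:
  C1: 19 − 17 = 2  (slack)
  C2: 15 − 10 = 5  (slack)
  C3: 41 − 41 = 0  (binding)
  C4: 44 − 41 = 3  (slack)
  C5: 34 − 34 = 0  (binding)

Optimal: u = 3, v = 7
Binding: C3, C5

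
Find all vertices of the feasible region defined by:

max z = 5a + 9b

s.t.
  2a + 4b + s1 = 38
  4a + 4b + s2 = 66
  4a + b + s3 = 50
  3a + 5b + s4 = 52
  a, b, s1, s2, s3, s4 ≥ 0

(0, 0), (12.5, 0), (11.65, 3.412), (9, 5), (0, 9.5)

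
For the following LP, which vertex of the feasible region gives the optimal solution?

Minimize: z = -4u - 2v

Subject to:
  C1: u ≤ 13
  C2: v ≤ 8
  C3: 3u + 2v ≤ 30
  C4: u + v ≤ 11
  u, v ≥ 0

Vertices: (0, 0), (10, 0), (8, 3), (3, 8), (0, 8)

Evaluate the objective at each vertex of the feasible region:
  z(0, 0) = 0
  z(10, 0) = -40  ←
  z(8, 3) = -38
  z(3, 8) = -28
  z(0, 8) = -16
The minimum is at u = 10, v = 0.

(10, 0)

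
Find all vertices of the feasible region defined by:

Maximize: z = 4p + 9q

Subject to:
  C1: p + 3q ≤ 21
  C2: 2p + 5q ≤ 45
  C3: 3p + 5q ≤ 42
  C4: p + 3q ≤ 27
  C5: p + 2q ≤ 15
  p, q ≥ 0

(0, 0), (14, 0), (9, 3), (3, 6), (0, 7)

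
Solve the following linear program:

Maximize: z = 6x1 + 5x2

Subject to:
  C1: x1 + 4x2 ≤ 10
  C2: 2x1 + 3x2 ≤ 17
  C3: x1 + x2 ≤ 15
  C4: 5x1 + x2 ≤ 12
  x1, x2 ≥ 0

Evaluate the objective at each vertex of the feasible region:
  z(0, 0) = 0
  z(2.4, 0) = 14.4
  z(2, 2) = 22  ←
  z(0, 2.5) = 12.5
The maximum is at x1 = 2, x2 = 2.

x1 = 2, x2 = 2, z = 22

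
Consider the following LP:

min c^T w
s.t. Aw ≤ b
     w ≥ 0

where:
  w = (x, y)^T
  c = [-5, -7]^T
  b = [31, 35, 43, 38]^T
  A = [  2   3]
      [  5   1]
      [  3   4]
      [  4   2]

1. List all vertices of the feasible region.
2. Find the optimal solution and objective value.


1. (0, 0), (7, 0), (5.706, 6.471), (5, 7), (0, 10.33)
2. x = 5, y = 7, z = -74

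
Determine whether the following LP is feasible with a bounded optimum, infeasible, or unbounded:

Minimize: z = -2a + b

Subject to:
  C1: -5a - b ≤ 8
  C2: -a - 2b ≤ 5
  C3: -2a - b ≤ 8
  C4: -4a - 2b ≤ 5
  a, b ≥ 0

Unbounded (objective can decrease without bound)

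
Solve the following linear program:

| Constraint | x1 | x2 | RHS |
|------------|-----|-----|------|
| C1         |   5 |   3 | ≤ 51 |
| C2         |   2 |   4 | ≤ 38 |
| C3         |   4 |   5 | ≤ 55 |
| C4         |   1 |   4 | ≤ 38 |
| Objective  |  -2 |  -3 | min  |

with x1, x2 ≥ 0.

Evaluate the objective at each vertex of the feasible region:
  z(0, 0) = 0
  z(10.2, 0) = -20.4
  z(6.923, 5.462) = -30.23
  z(5, 7) = -31  ←
  z(0, 9.5) = -28.5
The minimum is at x1 = 5, x2 = 7.

x1 = 5, x2 = 7, z = -31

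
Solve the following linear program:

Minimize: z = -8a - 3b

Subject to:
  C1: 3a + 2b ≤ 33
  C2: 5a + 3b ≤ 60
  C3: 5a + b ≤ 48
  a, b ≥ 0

Evaluate the objective at each vertex of the feasible region:
  z(0, 0) = 0
  z(9.6, 0) = -76.8
  z(9, 3) = -81  ←
  z(0, 16.5) = -49.5
The minimum is at a = 9, b = 3.

a = 9, b = 3, z = -81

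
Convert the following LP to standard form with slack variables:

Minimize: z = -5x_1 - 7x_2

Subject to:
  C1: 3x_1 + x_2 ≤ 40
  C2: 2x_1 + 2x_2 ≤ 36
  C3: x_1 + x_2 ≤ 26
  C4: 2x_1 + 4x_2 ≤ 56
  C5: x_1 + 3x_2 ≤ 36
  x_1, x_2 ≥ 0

min z = -5x_1 - 7x_2

s.t.
  3x_1 + x_2 + s1 = 40
  2x_1 + 2x_2 + s2 = 36
  x_1 + x_2 + s3 = 26
  2x_1 + 4x_2 + s4 = 56
  x_1 + 3x_2 + s5 = 36
  x_1, x_2, s1, s2, s3, s4, s5 ≥ 0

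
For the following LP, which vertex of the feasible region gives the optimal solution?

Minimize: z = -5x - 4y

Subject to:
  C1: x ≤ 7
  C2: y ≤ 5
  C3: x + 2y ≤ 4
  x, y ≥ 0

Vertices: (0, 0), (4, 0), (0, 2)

Evaluate the objective at each vertex of the feasible region:
  z(0, 0) = 0
  z(4, 0) = -20  ←
  z(0, 2) = -8
The minimum is at x = 4, y = 0.

(4, 0)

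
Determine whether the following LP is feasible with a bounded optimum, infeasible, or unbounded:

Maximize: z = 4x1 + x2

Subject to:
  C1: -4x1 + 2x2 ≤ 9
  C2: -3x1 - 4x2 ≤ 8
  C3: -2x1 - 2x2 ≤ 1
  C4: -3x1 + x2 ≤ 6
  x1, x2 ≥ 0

Unbounded (objective can increase without bound)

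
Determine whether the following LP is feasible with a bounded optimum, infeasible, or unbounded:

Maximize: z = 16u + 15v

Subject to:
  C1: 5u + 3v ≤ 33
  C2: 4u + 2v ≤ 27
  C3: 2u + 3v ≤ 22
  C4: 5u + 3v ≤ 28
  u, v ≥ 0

Feasible with a bounded optimal solution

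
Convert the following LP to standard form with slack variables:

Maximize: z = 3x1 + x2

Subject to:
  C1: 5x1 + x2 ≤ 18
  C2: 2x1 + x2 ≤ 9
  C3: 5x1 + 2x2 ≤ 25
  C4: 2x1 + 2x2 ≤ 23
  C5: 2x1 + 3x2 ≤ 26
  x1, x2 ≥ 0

max z = 3x1 + x2

s.t.
  5x1 + x2 + s1 = 18
  2x1 + x2 + s2 = 9
  5x1 + 2x2 + s3 = 25
  2x1 + 2x2 + s4 = 23
  2x1 + 3x2 + s5 = 26
  x1, x2, s1, s2, s3, s4, s5 ≥ 0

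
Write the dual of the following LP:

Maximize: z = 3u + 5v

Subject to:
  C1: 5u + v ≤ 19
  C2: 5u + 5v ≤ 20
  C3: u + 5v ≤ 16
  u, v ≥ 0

Primal max cᵀx s.t. Ax ≤ b, x ≥ 0  →  Dual min bᵀy s.t. Aᵀy ≥ c, y ≥ 0.

Minimize: z = 19y1 + 20y2 + 16y3

Subject to:
  5y1 + 5y2 + y3 ≥ 3
  y1 + 5y2 + 5y3 ≥ 5
  y1, y2, y3 ≥ 0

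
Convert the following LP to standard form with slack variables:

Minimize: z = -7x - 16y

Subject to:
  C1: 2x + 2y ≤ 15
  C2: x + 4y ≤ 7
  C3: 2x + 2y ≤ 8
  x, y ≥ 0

min z = -7x - 16y

s.t.
  2x + 2y + s1 = 15
  x + 4y + s2 = 7
  2x + 2y + s3 = 8
  x, y, s1, s2, s3 ≥ 0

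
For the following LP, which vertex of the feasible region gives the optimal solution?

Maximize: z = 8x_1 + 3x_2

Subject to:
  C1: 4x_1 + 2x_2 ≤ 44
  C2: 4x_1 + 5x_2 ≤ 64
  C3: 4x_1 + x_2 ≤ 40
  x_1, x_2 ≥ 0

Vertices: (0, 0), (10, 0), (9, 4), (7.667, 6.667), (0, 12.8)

Evaluate the objective at each vertex of the feasible region:
  z(0, 0) = 0
  z(10, 0) = 80
  z(9, 4) = 84  ←
  z(7.667, 6.667) = 81.33
  z(0, 12.8) = 38.4
The maximum is at x_1 = 9, x_2 = 4.

(9, 4)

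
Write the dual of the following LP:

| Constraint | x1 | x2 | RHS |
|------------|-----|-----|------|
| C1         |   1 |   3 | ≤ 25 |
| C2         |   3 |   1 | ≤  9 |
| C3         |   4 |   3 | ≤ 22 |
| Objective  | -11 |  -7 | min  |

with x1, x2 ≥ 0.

Primal min cᵀx s.t. Ax ≤ b, x ≥ 0  →  Dual max −bᵀy s.t. Aᵀy ≥ −c, y ≥ 0.

Maximize: z = -25y1 - 9y2 - 22y3

Subject to:
  y1 + 3y2 + 4y3 ≥ 11
  3y1 + y2 + 3y3 ≥ 7
  y1, y2, y3 ≥ 0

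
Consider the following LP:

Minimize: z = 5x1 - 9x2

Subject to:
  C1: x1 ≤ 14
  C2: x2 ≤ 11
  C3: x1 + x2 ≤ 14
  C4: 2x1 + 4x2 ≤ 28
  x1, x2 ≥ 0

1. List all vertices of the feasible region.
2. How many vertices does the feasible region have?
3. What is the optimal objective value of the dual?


1. (0, 0), (14, 0), (0, 7)
2. 3
3. -63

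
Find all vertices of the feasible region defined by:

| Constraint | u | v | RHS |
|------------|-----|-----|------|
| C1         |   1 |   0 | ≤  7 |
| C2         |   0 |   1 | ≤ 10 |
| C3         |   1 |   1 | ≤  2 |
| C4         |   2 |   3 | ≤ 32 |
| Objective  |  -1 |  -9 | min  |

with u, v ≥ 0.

(0, 0), (2, 0), (0, 2)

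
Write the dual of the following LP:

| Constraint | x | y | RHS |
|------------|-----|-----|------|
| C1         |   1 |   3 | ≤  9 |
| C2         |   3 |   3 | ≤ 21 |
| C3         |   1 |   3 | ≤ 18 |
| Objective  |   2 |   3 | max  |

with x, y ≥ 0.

Primal max cᵀx s.t. Ax ≤ b, x ≥ 0  →  Dual min bᵀy s.t. Aᵀy ≥ c, y ≥ 0.

Minimize: z = 9y1 + 21y2 + 18y3

Subject to:
  y1 + 3y2 + y3 ≥ 2
  3y1 + 3y2 + 3y3 ≥ 3
  y1, y2, y3 ≥ 0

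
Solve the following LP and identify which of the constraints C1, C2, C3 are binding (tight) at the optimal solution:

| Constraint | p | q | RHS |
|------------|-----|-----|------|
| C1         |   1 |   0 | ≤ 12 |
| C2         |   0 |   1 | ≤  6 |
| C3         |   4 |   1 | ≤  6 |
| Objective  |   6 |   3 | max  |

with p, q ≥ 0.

At p = 0, q = 6, compute slack b - a·x for each constraint:
  C1: 12 − 0 = 12  (slack)
  C2: 6 − 6 = 0  (binding)
  C3: 6 − 6 = 0  (binding)

Optimal: p = 0, q = 6
Binding: C2, C3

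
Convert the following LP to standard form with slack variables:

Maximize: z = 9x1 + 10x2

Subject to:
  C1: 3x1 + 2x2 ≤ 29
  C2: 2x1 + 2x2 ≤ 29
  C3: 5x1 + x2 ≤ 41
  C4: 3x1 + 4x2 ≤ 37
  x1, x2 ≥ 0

max z = 9x1 + 10x2

s.t.
  3x1 + 2x2 + s1 = 29
  2x1 + 2x2 + s2 = 29
  5x1 + x2 + s3 = 41
  3x1 + 4x2 + s4 = 37
  x1, x2, s1, s2, s3, s4 ≥ 0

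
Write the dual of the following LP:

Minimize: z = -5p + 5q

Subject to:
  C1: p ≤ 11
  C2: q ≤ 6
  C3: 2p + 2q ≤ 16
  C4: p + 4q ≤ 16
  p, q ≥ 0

Primal min cᵀx s.t. Ax ≤ b, x ≥ 0  →  Dual max −bᵀy s.t. Aᵀy ≥ −c, y ≥ 0.

Maximize: z = -11y1 - 6y2 - 16y3 - 16y4

Subject to:
  y1 + 2y3 + y4 ≥ 5
  y2 + 2y3 + 4y4 ≥ -5
  y1, y2, y3, y4 ≥ 0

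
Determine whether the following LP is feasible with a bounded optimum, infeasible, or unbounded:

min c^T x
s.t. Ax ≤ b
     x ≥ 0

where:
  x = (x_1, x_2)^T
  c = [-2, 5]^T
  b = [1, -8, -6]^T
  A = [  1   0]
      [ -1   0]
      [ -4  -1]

Infeasible (no feasible solution exists)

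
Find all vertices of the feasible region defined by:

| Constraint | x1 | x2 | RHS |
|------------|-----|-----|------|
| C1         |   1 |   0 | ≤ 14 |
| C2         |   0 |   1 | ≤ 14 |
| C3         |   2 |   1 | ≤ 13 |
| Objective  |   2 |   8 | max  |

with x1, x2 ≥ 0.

(0, 0), (6.5, 0), (0, 13)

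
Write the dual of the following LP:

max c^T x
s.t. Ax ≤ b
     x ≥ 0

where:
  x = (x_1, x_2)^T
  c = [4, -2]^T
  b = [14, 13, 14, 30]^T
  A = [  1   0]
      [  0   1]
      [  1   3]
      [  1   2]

Primal max cᵀx s.t. Ax ≤ b, x ≥ 0  →  Dual min bᵀy s.t. Aᵀy ≥ c, y ≥ 0.

Minimize: z = 14y1 + 13y2 + 14y3 + 30y4

Subject to:
  y1 + y3 + y4 ≥ 4
  y2 + 3y3 + 2y4 ≥ -2
  y1, y2, y3, y4 ≥ 0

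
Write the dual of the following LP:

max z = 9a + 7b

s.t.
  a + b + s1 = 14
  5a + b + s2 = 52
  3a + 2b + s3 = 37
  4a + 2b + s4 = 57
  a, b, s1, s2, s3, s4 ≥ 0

Primal max cᵀx s.t. Ax ≤ b, x ≥ 0  →  Dual min bᵀy s.t. Aᵀy ≥ c, y ≥ 0.

Minimize: z = 14y1 + 52y2 + 37y3 + 57y4

Subject to:
  y1 + 5y2 + 3y3 + 4y4 ≥ 9
  y1 + y2 + 2y3 + 2y4 ≥ 7
  y1, y2, y3, y4 ≥ 0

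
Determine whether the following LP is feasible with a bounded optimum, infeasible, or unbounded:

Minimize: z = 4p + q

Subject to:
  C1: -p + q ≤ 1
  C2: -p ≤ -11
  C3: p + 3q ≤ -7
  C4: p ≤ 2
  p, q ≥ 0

Infeasible (no feasible solution exists)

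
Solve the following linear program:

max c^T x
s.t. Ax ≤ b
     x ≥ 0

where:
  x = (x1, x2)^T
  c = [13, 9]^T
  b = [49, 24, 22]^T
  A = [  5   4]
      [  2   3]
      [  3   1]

Evaluate the objective at each vertex of the feasible region:
  z(0, 0) = 0
  z(7.333, 0) = 95.33
  z(6, 4) = 114  ←
  z(0, 8) = 72
The maximum is at x1 = 6, x2 = 4.

x1 = 6, x2 = 4, z = 114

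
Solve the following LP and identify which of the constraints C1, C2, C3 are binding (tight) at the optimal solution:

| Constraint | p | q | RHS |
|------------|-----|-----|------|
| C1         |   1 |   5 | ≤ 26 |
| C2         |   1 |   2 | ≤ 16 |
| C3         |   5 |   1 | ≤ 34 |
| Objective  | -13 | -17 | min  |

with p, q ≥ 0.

At p = 6, q = 4, compute slack b - a·x for each constraint:
  C1: 26 − 26 = 0  (binding)
  C2: 16 − 14 = 2  (slack)
  C3: 34 − 34 = 0  (binding)

Optimal: p = 6, q = 4
Binding: C1, C3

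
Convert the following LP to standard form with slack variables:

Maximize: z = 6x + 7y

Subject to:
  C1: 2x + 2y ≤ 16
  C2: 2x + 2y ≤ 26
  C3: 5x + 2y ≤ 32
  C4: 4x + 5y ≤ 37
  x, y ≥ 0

max z = 6x + 7y

s.t.
  2x + 2y + s1 = 16
  2x + 2y + s2 = 26
  5x + 2y + s3 = 32
  4x + 5y + s4 = 37
  x, y, s1, s2, s3, s4 ≥ 0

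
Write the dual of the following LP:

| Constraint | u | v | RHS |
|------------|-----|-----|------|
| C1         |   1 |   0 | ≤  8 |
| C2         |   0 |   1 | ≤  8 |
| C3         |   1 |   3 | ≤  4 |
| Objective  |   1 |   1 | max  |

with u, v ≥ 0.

Primal max cᵀx s.t. Ax ≤ b, x ≥ 0  →  Dual min bᵀy s.t. Aᵀy ≥ c, y ≥ 0.

Minimize: z = 8y1 + 8y2 + 4y3

Subject to:
  y1 + y3 ≥ 1
  y2 + 3y3 ≥ 1
  y1, y2, y3 ≥ 0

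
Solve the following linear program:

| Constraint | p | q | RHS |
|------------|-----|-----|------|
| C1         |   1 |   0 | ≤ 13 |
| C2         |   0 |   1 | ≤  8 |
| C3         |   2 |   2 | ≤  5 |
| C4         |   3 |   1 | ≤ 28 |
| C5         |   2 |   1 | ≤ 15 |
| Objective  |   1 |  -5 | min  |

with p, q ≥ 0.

Evaluate the objective at each vertex of the feasible region:
  z(0, 0) = 0
  z(2.5, 0) = 2.5
  z(0, 2.5) = -12.5  ←
The minimum is at p = 0, q = 2.5.

p = 0, q = 2.5, z = -12.5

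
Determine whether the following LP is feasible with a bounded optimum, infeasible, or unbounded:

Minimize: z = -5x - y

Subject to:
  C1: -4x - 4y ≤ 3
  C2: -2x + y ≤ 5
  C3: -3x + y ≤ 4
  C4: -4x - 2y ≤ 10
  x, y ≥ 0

Unbounded (objective can decrease without bound)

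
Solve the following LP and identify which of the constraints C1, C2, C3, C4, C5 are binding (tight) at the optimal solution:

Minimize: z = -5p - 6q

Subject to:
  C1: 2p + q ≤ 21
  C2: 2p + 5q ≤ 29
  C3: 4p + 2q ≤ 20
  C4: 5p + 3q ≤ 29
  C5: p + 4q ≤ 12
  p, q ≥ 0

At p = 4, q = 2, compute slack b - a·x for each constraint:
  C1: 21 − 10 = 11  (slack)
  C2: 29 − 18 = 11  (slack)
  C3: 20 − 20 = 0  (binding)
  C4: 29 − 26 = 3  (slack)
  C5: 12 − 12 = 0  (binding)

Optimal: p = 4, q = 2
Binding: C3, C5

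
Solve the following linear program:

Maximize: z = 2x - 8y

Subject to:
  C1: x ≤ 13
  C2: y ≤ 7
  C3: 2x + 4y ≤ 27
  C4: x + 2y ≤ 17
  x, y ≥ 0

Evaluate the objective at each vertex of the feasible region:
  z(0, 0) = 0
  z(13, 0) = 26  ←
  z(13, 0.25) = 24
  z(0, 6.75) = -54
The maximum is at x = 13, y = 0.

x = 13, y = 0, z = 26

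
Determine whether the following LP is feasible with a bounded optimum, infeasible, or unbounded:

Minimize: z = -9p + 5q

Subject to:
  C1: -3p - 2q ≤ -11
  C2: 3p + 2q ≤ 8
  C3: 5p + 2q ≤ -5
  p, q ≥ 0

Infeasible (no feasible solution exists)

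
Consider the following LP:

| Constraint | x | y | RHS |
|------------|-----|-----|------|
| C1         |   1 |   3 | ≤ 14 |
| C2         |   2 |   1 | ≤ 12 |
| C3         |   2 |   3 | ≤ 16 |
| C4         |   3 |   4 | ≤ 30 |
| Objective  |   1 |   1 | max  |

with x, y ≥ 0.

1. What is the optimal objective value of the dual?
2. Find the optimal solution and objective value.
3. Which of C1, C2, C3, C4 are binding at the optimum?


1. 7
2. x = 5, y = 2, z = 7
3. C2, C3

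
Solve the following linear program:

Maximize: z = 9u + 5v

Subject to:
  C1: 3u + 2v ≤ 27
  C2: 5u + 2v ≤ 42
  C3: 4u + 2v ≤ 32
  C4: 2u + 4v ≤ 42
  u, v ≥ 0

Evaluate the objective at each vertex of the feasible region:
  z(0, 0) = 0
  z(8, 0) = 72
  z(5, 6) = 75  ←
  z(3, 9) = 72
  z(0, 10.5) = 52.5
The maximum is at u = 5, v = 6.

u = 5, v = 6, z = 75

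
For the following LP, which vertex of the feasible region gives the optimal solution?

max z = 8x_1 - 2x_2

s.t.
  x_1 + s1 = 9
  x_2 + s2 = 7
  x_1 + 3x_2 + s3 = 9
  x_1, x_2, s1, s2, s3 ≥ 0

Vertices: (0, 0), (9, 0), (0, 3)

Evaluate the objective at each vertex of the feasible region:
  z(0, 0) = 0
  z(9, 0) = 72  ←
  z(0, 3) = -6
The maximum is at x_1 = 9, x_2 = 0.

(9, 0)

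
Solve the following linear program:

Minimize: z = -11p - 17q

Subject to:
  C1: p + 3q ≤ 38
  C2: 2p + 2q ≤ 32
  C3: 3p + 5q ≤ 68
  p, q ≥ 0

Evaluate the objective at each vertex of the feasible region:
  z(0, 0) = 0
  z(16, 0) = -176
  z(6, 10) = -236  ←
  z(3.5, 11.5) = -234
  z(0, 12.67) = -215.3
The minimum is at p = 6, q = 10.

p = 6, q = 10, z = -236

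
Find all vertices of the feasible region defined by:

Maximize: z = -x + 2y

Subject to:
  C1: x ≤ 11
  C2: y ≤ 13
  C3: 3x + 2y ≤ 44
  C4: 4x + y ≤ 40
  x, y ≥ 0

(0, 0), (10, 0), (7.2, 11.2), (6, 13), (0, 13)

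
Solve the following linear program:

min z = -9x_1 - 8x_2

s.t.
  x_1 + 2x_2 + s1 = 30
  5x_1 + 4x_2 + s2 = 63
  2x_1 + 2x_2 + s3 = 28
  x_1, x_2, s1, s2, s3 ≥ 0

Evaluate the objective at each vertex of the feasible region:
  z(0, 0) = 0
  z(12.6, 0) = -113.4
  z(7, 7) = -119  ←
  z(0, 14) = -112
The minimum is at x_1 = 7, x_2 = 7.

x_1 = 7, x_2 = 7, z = -119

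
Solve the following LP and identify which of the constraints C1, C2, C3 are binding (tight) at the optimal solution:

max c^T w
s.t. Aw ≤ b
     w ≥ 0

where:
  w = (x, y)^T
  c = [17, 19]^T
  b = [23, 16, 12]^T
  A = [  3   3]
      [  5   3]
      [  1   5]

At x = 2, y = 2, compute slack b - a·x for each constraint:
  C1: 23 − 12 = 11  (slack)
  C2: 16 − 16 = 0  (binding)
  C3: 12 − 12 = 0  (binding)

Optimal: x = 2, y = 2
Binding: C2, C3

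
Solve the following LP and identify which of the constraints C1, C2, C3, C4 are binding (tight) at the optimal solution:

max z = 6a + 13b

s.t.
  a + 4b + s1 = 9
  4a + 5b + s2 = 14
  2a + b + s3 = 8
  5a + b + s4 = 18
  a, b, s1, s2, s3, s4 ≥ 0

At a = 1, b = 2, compute slack b - a·x for each constraint:
  C1: 9 − 9 = 0  (binding)
  C2: 14 − 14 = 0  (binding)
  C3: 8 − 4 = 4  (slack)
  C4: 18 − 7 = 11  (slack)

Optimal: a = 1, b = 2
Binding: C1, C2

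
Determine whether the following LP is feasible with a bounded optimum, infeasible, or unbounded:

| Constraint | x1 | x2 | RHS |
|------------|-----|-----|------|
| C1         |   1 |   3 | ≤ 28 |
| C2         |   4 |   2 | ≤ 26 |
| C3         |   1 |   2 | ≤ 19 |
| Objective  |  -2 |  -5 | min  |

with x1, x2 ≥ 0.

Feasible with a bounded optimal solution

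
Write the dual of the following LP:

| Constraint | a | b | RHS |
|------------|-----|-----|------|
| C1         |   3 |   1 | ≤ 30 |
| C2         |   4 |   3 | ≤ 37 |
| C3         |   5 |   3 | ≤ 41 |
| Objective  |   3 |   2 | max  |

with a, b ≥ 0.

Primal max cᵀx s.t. Ax ≤ b, x ≥ 0  →  Dual min bᵀy s.t. Aᵀy ≥ c, y ≥ 0.

Minimize: z = 30y1 + 37y2 + 41y3

Subject to:
  3y1 + 4y2 + 5y3 ≥ 3
  y1 + 3y2 + 3y3 ≥ 2
  y1, y2, y3 ≥ 0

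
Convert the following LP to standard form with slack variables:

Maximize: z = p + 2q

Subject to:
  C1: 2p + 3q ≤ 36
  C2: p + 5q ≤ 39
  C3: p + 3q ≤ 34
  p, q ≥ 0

max z = p + 2q

s.t.
  2p + 3q + s1 = 36
  p + 5q + s2 = 39
  p + 3q + s3 = 34
  p, q, s1, s2, s3 ≥ 0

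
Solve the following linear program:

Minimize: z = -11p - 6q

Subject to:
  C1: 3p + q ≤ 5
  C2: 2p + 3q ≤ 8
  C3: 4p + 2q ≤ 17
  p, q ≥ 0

Evaluate the objective at each vertex of the feasible region:
  z(0, 0) = 0
  z(1.667, 0) = -18.33
  z(1, 2) = -23  ←
  z(0, 2.667) = -16
The minimum is at p = 1, q = 2.

p = 1, q = 2, z = -23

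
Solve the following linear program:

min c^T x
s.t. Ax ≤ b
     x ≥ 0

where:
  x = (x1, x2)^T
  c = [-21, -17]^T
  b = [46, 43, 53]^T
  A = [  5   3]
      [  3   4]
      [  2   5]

Evaluate the objective at each vertex of the feasible region:
  z(0, 0) = 0
  z(9.2, 0) = -193.2
  z(5, 7) = -224  ←
  z(0.4286, 10.43) = -186.3
  z(0, 10.6) = -180.2
The minimum is at x1 = 5, x2 = 7.

x1 = 5, x2 = 7, z = -224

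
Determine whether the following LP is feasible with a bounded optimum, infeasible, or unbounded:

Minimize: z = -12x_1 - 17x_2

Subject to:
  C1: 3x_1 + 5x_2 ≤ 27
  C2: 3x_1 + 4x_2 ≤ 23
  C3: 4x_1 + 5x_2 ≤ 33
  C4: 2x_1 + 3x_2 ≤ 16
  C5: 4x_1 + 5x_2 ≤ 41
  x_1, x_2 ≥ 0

Feasible with a bounded optimal solution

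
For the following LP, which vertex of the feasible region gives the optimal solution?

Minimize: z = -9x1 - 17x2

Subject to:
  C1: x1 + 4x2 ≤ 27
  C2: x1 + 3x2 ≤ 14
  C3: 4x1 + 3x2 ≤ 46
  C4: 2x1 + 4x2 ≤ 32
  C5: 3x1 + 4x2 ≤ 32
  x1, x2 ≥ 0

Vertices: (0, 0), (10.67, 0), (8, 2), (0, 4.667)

Evaluate the objective at each vertex of the feasible region:
  z(0, 0) = 0
  z(10.67, 0) = -96
  z(8, 2) = -106  ←
  z(0, 4.667) = -79.33
The minimum is at x1 = 8, x2 = 2.

(8, 2)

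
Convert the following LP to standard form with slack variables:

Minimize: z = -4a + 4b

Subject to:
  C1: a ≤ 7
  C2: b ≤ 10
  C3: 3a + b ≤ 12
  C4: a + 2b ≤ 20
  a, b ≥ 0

min z = -4a + 4b

s.t.
  a + s1 = 7
  b + s2 = 10
  3a + b + s3 = 12
  a + 2b + s4 = 20
  a, b, s1, s2, s3, s4 ≥ 0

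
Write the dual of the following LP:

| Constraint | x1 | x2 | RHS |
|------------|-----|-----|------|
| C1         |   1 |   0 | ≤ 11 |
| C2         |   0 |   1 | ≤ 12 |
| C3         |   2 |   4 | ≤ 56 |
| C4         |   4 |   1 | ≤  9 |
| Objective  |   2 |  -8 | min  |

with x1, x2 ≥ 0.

Primal min cᵀx s.t. Ax ≤ b, x ≥ 0  →  Dual max −bᵀy s.t. Aᵀy ≥ −c, y ≥ 0.

Maximize: z = -11y1 - 12y2 - 56y3 - 9y4

Subject to:
  y1 + 2y3 + 4y4 ≥ -2
  y2 + 4y3 + y4 ≥ 8
  y1, y2, y3, y4 ≥ 0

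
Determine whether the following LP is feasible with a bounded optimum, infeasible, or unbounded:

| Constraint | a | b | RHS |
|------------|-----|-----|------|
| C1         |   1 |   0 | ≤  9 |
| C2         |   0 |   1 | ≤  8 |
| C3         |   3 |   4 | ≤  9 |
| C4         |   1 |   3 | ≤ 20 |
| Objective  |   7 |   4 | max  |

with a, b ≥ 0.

Feasible with a bounded optimal solution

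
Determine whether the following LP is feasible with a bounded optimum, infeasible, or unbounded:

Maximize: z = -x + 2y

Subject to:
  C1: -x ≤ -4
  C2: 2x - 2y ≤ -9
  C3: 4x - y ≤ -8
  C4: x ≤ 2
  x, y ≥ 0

Infeasible (no feasible solution exists)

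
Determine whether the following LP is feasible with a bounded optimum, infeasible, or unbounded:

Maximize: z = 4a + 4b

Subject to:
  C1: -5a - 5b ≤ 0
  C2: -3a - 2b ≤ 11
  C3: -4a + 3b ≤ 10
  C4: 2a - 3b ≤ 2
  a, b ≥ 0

Unbounded (objective can increase without bound)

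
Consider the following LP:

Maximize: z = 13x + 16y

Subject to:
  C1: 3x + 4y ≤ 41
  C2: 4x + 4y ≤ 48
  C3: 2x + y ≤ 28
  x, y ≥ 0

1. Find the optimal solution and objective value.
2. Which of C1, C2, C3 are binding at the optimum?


1. x = 7, y = 5, z = 171
2. C1, C2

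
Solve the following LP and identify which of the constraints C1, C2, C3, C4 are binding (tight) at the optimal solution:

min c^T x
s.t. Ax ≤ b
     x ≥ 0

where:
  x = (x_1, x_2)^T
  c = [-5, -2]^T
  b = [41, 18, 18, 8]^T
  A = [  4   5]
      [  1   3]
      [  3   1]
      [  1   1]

At x_1 = 5, x_2 = 3, compute slack b - a·x for each constraint:
  C1: 41 − 35 = 6  (slack)
  C2: 18 − 14 = 4  (slack)
  C3: 18 − 18 = 0  (binding)
  C4: 8 − 8 = 0  (binding)

Optimal: x_1 = 5, x_2 = 3
Binding: C3, C4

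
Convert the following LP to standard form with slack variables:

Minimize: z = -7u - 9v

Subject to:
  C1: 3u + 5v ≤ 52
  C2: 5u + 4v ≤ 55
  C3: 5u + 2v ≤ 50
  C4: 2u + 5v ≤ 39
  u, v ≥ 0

min z = -7u - 9v

s.t.
  3u + 5v + s1 = 52
  5u + 4v + s2 = 55
  5u + 2v + s3 = 50
  2u + 5v + s4 = 39
  u, v, s1, s2, s3, s4 ≥ 0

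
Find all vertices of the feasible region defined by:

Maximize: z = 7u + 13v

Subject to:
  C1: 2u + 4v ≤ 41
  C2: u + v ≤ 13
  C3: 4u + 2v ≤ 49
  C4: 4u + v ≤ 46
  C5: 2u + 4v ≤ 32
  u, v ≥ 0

(0, 0), (11.5, 0), (11, 2), (10, 3), (0, 8)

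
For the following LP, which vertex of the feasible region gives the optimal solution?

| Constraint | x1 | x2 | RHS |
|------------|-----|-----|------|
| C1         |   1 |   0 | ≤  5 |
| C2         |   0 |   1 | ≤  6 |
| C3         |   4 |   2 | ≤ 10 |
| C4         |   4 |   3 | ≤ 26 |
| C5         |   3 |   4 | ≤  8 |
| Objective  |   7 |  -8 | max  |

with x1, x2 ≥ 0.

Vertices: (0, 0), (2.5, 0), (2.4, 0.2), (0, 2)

Evaluate the objective at each vertex of the feasible region:
  z(0, 0) = 0
  z(2.5, 0) = 17.5  ←
  z(2.4, 0.2) = 15.2
  z(0, 2) = -16
The maximum is at x1 = 2.5, x2 = 0.

(2.5, 0)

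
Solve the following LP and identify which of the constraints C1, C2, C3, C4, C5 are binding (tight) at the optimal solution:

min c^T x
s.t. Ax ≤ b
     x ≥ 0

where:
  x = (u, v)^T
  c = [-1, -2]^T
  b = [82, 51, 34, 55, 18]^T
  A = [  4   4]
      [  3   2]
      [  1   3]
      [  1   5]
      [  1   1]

At u = 10, v = 8, compute slack b - a·x for each constraint:
  C1: 82 − 72 = 10  (slack)
  C2: 51 − 46 = 5  (slack)
  C3: 34 − 34 = 0  (binding)
  C4: 55 − 50 = 5  (slack)
  C5: 18 − 18 = 0  (binding)

Optimal: u = 10, v = 8
Binding: C3, C5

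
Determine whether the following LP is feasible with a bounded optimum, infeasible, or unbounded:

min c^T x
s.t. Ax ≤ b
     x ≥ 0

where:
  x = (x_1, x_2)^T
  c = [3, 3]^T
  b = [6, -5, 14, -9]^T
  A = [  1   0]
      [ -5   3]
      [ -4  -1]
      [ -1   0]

Infeasible (no feasible solution exists)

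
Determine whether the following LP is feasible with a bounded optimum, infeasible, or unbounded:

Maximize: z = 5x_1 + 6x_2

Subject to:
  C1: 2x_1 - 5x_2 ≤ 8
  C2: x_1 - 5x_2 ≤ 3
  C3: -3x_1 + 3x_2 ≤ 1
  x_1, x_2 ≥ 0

Unbounded (objective can increase without bound)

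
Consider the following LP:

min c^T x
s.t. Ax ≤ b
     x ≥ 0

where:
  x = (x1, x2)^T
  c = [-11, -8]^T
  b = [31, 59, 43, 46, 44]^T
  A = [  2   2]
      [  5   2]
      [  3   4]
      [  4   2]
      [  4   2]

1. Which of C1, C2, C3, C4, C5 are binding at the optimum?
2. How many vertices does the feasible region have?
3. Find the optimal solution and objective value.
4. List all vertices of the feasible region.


1. C3, C5
2. 4
3. x1 = 9, x2 = 4, z = -131
4. (0, 0), (11, 0), (9, 4), (0, 10.75)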